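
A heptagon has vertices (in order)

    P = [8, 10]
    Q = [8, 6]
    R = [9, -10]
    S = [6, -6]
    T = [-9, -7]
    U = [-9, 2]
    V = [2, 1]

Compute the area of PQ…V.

Apply the shoelace (surveyor's) formula: 2A = Σ (x_i·y_{i+1} − x_{i+1}·y_i), indices taken mod 7.
Σ = (-32) + (-134) + (6) + (-96) + (-81) + (-13) + (12) = -338
Area = |Σ|/2 = 169.

169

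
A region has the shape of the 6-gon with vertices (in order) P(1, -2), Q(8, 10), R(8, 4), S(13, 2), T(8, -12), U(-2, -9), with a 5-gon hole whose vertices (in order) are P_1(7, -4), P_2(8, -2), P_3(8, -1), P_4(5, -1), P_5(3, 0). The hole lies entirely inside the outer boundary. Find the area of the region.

149.5

Outer boundary:
Apply Gauss's area formula: 2A = Σ (x_i·y_{i+1} − x_{i+1}·y_i), indices taken mod 6.
Σ = (26) + (-48) + (-36) + (-172) + (-96) + (13) = -313
Area = |Σ|/2 = 156.5.
Hole:
Apply the surveyor's formula: 2A = Σ (x_i·y_{i+1} − x_{i+1}·y_i), indices taken mod 5.
P_1→P_2: (7)(-2) − (8)(-4) = 18
P_2→P_3: (8)(-1) − (8)(-2) = 8
P_3→P_4: (8)(-1) − (5)(-1) = -3
P_4→P_5: (5)(0) − (3)(-1) = 3
P_5→P_1: (3)(-4) − (7)(0) = -12
Σ = 14
Area = |Σ|/2 = 7.
Net area = 156.5 − 7 = 149.5.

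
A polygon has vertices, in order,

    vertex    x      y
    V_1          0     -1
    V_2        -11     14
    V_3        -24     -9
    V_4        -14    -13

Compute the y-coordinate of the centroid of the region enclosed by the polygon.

-47/39

Apply the surveyor's formula. First the cross-terms c_i = x_i·y_{i+1} − x_{i+1}·y_i:
  -11, 435, 186, 14  ⇒  2A = 624, A = 312.
Then Σ (y_i + y_{i+1})·c_i = -2256, so ȳ = -2256 / (6·312) = -47/39.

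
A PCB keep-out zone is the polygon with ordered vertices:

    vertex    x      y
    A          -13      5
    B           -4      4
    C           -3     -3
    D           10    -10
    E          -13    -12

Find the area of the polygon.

209.5

A→B: (-13)(4) − (-4)(5) = -32
B→C: (-4)(-3) − (-3)(4) = 24
C→D: (-3)(-10) − (10)(-3) = 60
D→E: (10)(-12) − (-13)(-10) = -250
E→A: (-13)(5) − (-13)(-12) = -221
Σ = -419
Area = |Σ|/2 = 209.5.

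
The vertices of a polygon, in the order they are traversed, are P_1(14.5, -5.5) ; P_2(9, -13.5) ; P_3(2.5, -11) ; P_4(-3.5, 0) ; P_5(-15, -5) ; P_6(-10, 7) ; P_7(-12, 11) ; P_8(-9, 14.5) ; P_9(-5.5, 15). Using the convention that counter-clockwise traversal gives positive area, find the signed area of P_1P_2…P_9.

Σ = (-146.25) + (-65.25) + (-38.5) + (17.5) + (-155) + (-26) + (-75) + (-55.25) + (-187.25) = -731
Signed area = Σ/2 = -365.5 (negative ⇒ clockwise traversal).

-365.5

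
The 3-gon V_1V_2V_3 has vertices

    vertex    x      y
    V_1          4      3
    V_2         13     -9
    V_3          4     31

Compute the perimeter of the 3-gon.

|V_1V_2| = √((9)² + (-12)²) = √225 = 15
|V_2V_3| = √((-9)² + (40)²) = √1681 = 41
|V_3V_1| = √((0)² + (-28)²) = √784 = 28
Perimeter = 15 + 41 + 28 = 84.

84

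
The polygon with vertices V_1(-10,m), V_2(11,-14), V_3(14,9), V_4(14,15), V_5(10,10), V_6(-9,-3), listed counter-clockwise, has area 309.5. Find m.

-4

Write out the shoelace sum; only the two edges meeting at V_1 involve m:
2·Area = [((-9)·m − (-10)·(-3)) + ((-10)·(-14) − 11·m)] + 429
       = -20·m + 539 = 619
⇒ m = -4.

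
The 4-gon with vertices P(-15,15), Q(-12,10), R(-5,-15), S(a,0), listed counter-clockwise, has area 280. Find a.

10

Write out the shoelace sum; only the two edges meeting at S involve a:
2·Area = [((-5)·0 − a·(-15)) + (a·15 − (-15)·0)] + 260
       = 30·a + 260 = 560
⇒ a = 10.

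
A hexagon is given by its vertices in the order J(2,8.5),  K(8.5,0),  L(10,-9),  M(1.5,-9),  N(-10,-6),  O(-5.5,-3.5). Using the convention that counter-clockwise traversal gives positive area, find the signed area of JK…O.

Apply Gauss's area formula: 2A = Σ (x_i·y_{i+1} − x_{i+1}·y_i), indices taken mod 6.
Cross-terms: -72.25, -76.5, -76.5, -99, 2, -39.75  ⇒  Σ = -362
Signed area = Σ/2 = -181 (negative ⇒ clockwise traversal).

-181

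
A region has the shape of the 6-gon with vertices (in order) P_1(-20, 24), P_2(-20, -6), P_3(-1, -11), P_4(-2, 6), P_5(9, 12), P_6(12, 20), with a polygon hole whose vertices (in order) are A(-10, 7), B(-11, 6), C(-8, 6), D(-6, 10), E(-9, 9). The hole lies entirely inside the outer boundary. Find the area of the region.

Outer boundary:
Apply the shoelace (surveyor's) formula: 2A = Σ (x_i·y_{i+1} − x_{i+1}·y_i), indices taken mod 6.
Cross-terms: 600, 214, -28, -78, 36, 688  ⇒  Σ = 1432
Area = |Σ|/2 = 716.
Hole:
Cross-terms: 17, -18, -44, 36, 27  ⇒  Σ = 18
Area = |Σ|/2 = 9.
Net area = 716 − 9 = 707.

707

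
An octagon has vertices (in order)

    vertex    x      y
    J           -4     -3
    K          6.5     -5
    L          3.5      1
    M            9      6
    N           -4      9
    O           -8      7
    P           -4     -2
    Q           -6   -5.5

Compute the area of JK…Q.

Apply the shoelace formula: 2A = Σ (x_i·y_{i+1} − x_{i+1}·y_i), indices taken mod 8.
Σ = (39.5) + (24) + (12) + (105) + (44) + (44) + (10) + (-4) = 274.5
Area = |Σ|/2 = 137.25.

137.25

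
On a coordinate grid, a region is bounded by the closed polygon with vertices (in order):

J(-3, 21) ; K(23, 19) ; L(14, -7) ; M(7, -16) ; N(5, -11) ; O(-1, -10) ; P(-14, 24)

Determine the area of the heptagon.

Apply the shoelace (surveyor's) formula: 2A = Σ (x_i·y_{i+1} − x_{i+1}·y_i), indices taken mod 7.
Σ = (-540) + (-427) + (-175) + (3) + (-61) + (-164) + (-222) = -1586
Area = |Σ|/2 = 793.

793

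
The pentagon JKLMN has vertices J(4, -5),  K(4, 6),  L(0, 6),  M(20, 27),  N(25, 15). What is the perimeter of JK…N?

86

|JK| = √((0)² + (11)²) = √121 = 11
|KL| = √((-4)² + (0)²) = √16 = 4
|LM| = √((20)² + (21)²) = √841 = 29
|MN| = √((5)² + (-12)²) = √169 = 13
|NJ| = √((-21)² + (-20)²) = √841 = 29
Perimeter = 11 + 4 + 29 + 13 + 29 = 86.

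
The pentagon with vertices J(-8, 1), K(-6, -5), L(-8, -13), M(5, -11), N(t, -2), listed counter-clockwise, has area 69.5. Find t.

The doubled signed area Σ (x_i y_{i+1} − x_{i+1} y_i) is linear in t.
With t=0 it equals 211; the coefficient of t is 12 (from the two edges through N).
So 12·t + 211 = 2·69.5 = 139 ⇒ t = -6.

-6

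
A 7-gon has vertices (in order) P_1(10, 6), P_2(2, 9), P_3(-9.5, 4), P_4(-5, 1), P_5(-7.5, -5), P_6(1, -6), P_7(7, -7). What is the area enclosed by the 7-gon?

Apply the shoelace formula: 2A = Σ (x_i·y_{i+1} − x_{i+1}·y_i), indices taken mod 7.
Σ = (78) + (93.5) + (10.5) + (32.5) + (50) + (35) + (112) = 411.5
Area = |Σ|/2 = 205.75.

205.75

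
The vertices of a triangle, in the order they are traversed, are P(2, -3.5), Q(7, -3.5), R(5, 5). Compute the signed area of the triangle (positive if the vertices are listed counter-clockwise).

21.25

Cross-terms: 17.5, 52.5, -27.5  ⇒  Σ = 42.5
Signed area = Σ/2 = 21.25 (positive ⇒ counter-clockwise traversal).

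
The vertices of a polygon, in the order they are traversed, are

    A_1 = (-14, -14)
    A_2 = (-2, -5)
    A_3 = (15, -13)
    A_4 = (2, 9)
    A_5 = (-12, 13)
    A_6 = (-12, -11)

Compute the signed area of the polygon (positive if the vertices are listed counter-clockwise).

Apply the surveyor's formula: 2A = Σ (x_i·y_{i+1} − x_{i+1}·y_i), indices taken mod 6.
Σ = (42) + (101) + (161) + (134) + (288) + (14) = 740
Signed area = Σ/2 = 370 (positive ⇒ counter-clockwise traversal).

370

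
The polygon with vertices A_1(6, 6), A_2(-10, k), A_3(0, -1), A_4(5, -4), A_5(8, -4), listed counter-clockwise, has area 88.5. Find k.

3

Write out the shoelace sum; only the two edges meeting at A_2 involve k:
2·Area = [(6·k − (-10)·6) + ((-10)·(-1) − 0·k)] + 89
       = 6·k + 159 = 177
⇒ k = 3.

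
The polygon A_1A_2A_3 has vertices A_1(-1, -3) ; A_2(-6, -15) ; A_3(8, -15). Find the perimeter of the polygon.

42

|A_1A_2| = √((-5)² + (-12)²) = √169 = 13
|A_2A_3| = √((14)² + (0)²) = √196 = 14
|A_3A_1| = √((-9)² + (12)²) = √225 = 15
Perimeter = 13 + 14 + 15 = 42.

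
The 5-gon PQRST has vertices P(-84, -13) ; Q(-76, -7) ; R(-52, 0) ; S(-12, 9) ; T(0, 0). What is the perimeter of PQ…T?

176

|PQ| = √((8)² + (6)²) = √100 = 10
|QR| = √((24)² + (7)²) = √625 = 25
|RS| = √((40)² + (9)²) = √1681 = 41
|ST| = √((12)² + (-9)²) = √225 = 15
|TP| = √((-84)² + (-13)²) = √7225 = 85
Perimeter = 10 + 25 + 41 + 15 + 85 = 176.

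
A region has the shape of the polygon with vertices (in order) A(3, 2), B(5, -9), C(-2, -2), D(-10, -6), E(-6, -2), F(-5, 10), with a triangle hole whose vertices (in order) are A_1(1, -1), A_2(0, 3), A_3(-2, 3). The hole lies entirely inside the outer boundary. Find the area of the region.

95.5

Outer boundary:
Σ = (-37) + (-28) + (-8) + (-16) + (-70) + (-40) = -199
Area = |Σ|/2 = 99.5.
Hole:
Apply the shoelace (surveyor's) formula: 2A = Σ (x_i·y_{i+1} − x_{i+1}·y_i), indices taken mod 3.
Cross-terms: 3, 6, -1  ⇒  Σ = 8
Area = |Σ|/2 = 4.
Net area = 99.5 − 4 = 95.5.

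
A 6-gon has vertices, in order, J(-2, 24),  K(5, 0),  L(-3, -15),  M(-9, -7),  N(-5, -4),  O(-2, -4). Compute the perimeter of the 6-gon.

|JK| = √((7)² + (-24)²) = √625 = 25
|KL| = √((-8)² + (-15)²) = √289 = 17
|LM| = √((-6)² + (8)²) = √100 = 10
|MN| = √((4)² + (3)²) = √25 = 5
|NO| = √((3)² + (0)²) = √9 = 3
|OJ| = √((0)² + (28)²) = √784 = 28
Perimeter = 25 + 17 + 10 + 5 + 3 + 28 = 88.

88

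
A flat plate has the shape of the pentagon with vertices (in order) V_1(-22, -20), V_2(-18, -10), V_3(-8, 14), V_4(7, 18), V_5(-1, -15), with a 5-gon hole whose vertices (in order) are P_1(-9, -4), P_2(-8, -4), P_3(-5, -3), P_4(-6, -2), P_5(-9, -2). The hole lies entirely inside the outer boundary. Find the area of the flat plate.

549.5

Outer boundary:
Apply the shoelace formula: 2A = Σ (x_i·y_{i+1} − x_{i+1}·y_i), indices taken mod 5.
Σ = (-140) + (-332) + (-242) + (-87) + (-310) = -1111
Area = |Σ|/2 = 555.5.
Hole:
Apply the surveyor's formula: 2A = Σ (x_i·y_{i+1} − x_{i+1}·y_i), indices taken mod 5.
Σ = (4) + (4) + (-8) + (-6) + (18) = 12
Area = |Σ|/2 = 6.
Net area = 555.5 − 6 = 549.5.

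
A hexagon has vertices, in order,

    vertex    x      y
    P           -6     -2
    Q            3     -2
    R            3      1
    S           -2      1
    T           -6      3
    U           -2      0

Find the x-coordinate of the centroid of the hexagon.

-25/42

Apply the shoelace formula. First the cross-terms c_i = x_i·y_{i+1} − x_{i+1}·y_i:
  18, 9, 5, 0, 6, 4  ⇒  2A = 42, A = 21.
Then Σ (x_i + x_{i+1})·c_i = -75, so x̄ = -75 / (6·21) = -25/42.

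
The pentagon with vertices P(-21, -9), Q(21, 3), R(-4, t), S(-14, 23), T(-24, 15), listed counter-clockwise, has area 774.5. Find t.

18

The doubled signed area Σ (x_i y_{i+1} − x_{i+1} y_i) is linear in t.
With t=0 it equals 919; the coefficient of t is 35 (from the two edges through R).
So 35·t + 919 = 2·774.5 = 1549 ⇒ t = 18.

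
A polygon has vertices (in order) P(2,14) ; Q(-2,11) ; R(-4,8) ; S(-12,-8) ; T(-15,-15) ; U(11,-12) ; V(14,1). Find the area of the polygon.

Σ = (50) + (28) + (128) + (60) + (345) + (179) + (194) = 984
Area = |Σ|/2 = 492.

492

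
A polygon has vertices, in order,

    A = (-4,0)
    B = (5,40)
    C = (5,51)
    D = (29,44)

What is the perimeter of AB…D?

132

|AB| = √((9)² + (40)²) = √1681 = 41
|BC| = √((0)² + (11)²) = √121 = 11
|CD| = √((24)² + (-7)²) = √625 = 25
|DA| = √((-33)² + (-44)²) = √3025 = 55
Perimeter = 41 + 11 + 25 + 55 = 132.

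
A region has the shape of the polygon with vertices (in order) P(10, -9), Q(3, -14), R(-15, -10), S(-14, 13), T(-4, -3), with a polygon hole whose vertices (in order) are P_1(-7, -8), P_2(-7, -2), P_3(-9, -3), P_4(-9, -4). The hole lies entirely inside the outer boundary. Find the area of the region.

Outer boundary:
Apply the surveyor's formula: 2A = Σ (x_i·y_{i+1} − x_{i+1}·y_i), indices taken mod 5.
Cross-terms: -113, -240, -335, 94, 66  ⇒  Σ = -528
Area = |Σ|/2 = 264.
Hole:
Apply Gauss's area formula: 2A = Σ (x_i·y_{i+1} − x_{i+1}·y_i), indices taken mod 4.
Σ = (-42) + (3) + (9) + (44) = 14
Area = |Σ|/2 = 7.
Net area = 264 − 7 = 257.

257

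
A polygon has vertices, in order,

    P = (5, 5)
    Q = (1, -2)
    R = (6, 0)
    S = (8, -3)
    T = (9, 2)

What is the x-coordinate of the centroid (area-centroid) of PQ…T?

107/19

Apply the shoelace formula. First the cross-terms c_i = x_i·y_{i+1} − x_{i+1}·y_i:
  -15, 12, -18, 43, 35  ⇒  2A = 57, A = 28.5.
Then Σ (x_i + x_{i+1})·c_i = 963, so x̄ = 963 / (6·28.5) = 107/19.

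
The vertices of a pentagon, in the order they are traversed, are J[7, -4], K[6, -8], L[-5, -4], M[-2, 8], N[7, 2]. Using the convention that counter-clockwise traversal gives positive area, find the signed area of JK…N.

Σ = (-32) + (-64) + (-48) + (-60) + (-42) = -246
Signed area = Σ/2 = -123 (negative ⇒ clockwise traversal).

-123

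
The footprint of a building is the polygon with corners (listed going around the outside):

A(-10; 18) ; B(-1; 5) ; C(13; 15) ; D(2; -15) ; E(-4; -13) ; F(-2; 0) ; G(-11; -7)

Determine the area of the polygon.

351.5

Σ = (-32) + (-80) + (-225) + (-86) + (-26) + (14) + (-268) = -703
Area = |Σ|/2 = 351.5.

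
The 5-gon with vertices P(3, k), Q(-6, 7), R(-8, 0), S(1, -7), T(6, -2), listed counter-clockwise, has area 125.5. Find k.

The doubled signed area Σ (x_i y_{i+1} − x_{i+1} y_i) is linear in k.
With k=0 it equals 179; the coefficient of k is 12 (from the two edges through P).
So 12·k + 179 = 2·125.5 = 251 ⇒ k = 6.

6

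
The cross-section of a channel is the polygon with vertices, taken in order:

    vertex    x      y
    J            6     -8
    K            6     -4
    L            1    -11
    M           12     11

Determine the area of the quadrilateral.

Cross-terms: 24, -62, 143, -162  ⇒  Σ = -57
Area = |Σ|/2 = 28.5.

28.5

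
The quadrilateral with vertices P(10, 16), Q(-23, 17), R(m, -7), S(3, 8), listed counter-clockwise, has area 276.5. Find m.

15

Write out the shoelace sum; only the two edges meeting at R involve m:
2·Area = [((-23)·(-7) − m·17) + (m·8 − 3·(-7))] + 506
       = -9·m + 688 = 553
⇒ m = 15.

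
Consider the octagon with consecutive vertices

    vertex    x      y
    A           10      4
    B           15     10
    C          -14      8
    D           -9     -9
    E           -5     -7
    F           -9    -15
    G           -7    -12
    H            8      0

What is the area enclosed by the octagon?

Σ = (40) + (260) + (198) + (18) + (12) + (3) + (96) + (32) = 659
Area = |Σ|/2 = 329.5.

329.5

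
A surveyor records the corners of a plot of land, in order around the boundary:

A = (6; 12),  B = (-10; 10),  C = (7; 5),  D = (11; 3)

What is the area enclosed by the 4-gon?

Apply the surveyor's formula: 2A = Σ (x_i·y_{i+1} − x_{i+1}·y_i), indices taken mod 4.
Σ = (180) + (-120) + (-34) + (114) = 140
Area = |Σ|/2 = 70.

70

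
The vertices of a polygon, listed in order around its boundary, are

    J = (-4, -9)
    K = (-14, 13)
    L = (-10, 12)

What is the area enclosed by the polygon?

39

Apply Gauss's area formula: 2A = Σ (x_i·y_{i+1} − x_{i+1}·y_i), indices taken mod 3.
Σ = (-178) + (-38) + (138) = -78
Area = |Σ|/2 = 39.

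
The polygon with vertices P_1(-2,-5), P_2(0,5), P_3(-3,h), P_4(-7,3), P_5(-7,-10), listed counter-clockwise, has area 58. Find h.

Write out the shoelace sum; only the two edges meeting at P_3 involve h:
2·Area = [(0·h − (-3)·5) + ((-3)·3 − (-7)·h)] + 96
       = 7·h + 102 = 116
⇒ h = 2.

2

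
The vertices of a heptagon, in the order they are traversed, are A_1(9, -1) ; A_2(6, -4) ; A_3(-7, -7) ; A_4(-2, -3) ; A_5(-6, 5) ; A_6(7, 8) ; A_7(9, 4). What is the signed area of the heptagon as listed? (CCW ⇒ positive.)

-146.5

Apply Gauss's area formula: 2A = Σ (x_i·y_{i+1} − x_{i+1}·y_i), indices taken mod 7.
Σ = (-30) + (-70) + (7) + (-28) + (-83) + (-44) + (-45) = -293
Signed area = Σ/2 = -146.5 (negative ⇒ clockwise traversal).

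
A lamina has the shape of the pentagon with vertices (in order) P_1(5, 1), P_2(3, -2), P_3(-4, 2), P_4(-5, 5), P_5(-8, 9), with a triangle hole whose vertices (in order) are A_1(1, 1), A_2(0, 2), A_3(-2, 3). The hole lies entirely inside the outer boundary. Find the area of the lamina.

Outer boundary:
Apply the shoelace (surveyor's) formula: 2A = Σ (x_i·y_{i+1} − x_{i+1}·y_i), indices taken mod 5.
Cross-terms: -13, -2, -10, -5, -53  ⇒  Σ = -83
Area = |Σ|/2 = 41.5.
Hole:
Apply the shoelace (surveyor's) formula: 2A = Σ (x_i·y_{i+1} − x_{i+1}·y_i), indices taken mod 3.
Σ = (2) + (4) + (-5) = 1
Area = |Σ|/2 = 0.5.
Net area = 41.5 − 0.5 = 41.

41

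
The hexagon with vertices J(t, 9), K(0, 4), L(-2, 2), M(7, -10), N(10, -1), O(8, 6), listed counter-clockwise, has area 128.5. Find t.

-5

Write out the shoelace sum; only the two edges meeting at J involve t:
2·Area = [(8·9 − t·6) + (t·4 − 0·9)] + 175
       = -2·t + 247 = 257
⇒ t = -5.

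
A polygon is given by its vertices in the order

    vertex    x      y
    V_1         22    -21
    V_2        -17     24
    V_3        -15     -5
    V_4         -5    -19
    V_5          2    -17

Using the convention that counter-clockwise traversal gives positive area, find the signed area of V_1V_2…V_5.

665.5

Apply the shoelace (surveyor's) formula: 2A = Σ (x_i·y_{i+1} − x_{i+1}·y_i), indices taken mod 5.
V_1→V_2: (22)(24) − (-17)(-21) = 171
V_2→V_3: (-17)(-5) − (-15)(24) = 445
V_3→V_4: (-15)(-19) − (-5)(-5) = 260
V_4→V_5: (-5)(-17) − (2)(-19) = 123
V_5→V_1: (2)(-21) − (22)(-17) = 332
Σ = 1331
Signed area = Σ/2 = 665.5 (positive ⇒ counter-clockwise traversal).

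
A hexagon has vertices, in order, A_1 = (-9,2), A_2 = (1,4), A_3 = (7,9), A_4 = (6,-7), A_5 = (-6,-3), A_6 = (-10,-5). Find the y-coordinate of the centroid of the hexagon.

Apply the shoelace formula. First the cross-terms c_i = x_i·y_{i+1} − x_{i+1}·y_i:
  -38, -19, -103, -60, 0, -65  ⇒  2A = -285, A = -142.5.
Then Σ (y_i + y_{i+1})·c_i = 114, so ȳ = 114 / (6·(-142.5)) = -2/15.

-2/15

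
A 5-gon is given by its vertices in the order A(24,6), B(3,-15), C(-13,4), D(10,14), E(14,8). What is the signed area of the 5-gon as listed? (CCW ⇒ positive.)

Apply the shoelace formula: 2A = Σ (x_i·y_{i+1} − x_{i+1}·y_i), indices taken mod 5.
Σ = (-378) + (-183) + (-222) + (-116) + (-108) = -1007
Signed area = Σ/2 = -503.5 (negative ⇒ clockwise traversal).

-503.5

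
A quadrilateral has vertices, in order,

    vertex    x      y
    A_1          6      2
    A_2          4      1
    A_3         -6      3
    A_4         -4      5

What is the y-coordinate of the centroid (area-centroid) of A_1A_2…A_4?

Apply Gauss's area formula. First the cross-terms c_i = x_i·y_{i+1} − x_{i+1}·y_i:
  -2, 18, -18, -38  ⇒  2A = -40, A = -20.
Then Σ (y_i + y_{i+1})·c_i = -344, so ȳ = -344 / (6·(-20)) = 43/15.

43/15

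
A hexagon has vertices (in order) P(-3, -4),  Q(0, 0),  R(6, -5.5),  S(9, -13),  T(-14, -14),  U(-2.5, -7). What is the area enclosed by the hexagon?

142.25

Apply Gauss's area formula: 2A = Σ (x_i·y_{i+1} − x_{i+1}·y_i), indices taken mod 6.
Σ = (0) + (0) + (-28.5) + (-308) + (63) + (-11) = -284.5
Area = |Σ|/2 = 142.25.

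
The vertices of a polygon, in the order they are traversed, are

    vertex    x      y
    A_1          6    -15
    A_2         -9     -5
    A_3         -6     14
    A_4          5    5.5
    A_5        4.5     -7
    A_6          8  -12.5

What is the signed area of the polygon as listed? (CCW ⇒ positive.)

A_1→A_2: (6)(-5) − (-9)(-15) = -165
A_2→A_3: (-9)(14) − (-6)(-5) = -156
A_3→A_4: (-6)(5.5) − (5)(14) = -103
A_4→A_5: (5)(-7) − (4.5)(5.5) = -59.75
A_5→A_6: (4.5)(-12.5) − (8)(-7) = -0.25
A_6→A_1: (8)(-15) − (6)(-12.5) = -45
Σ = -529
Signed area = Σ/2 = -264.5 (negative ⇒ clockwise traversal).

-264.5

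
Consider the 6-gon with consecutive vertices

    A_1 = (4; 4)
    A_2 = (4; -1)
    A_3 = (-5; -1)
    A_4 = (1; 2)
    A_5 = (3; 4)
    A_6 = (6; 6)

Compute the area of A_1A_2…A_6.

Apply the surveyor's formula: 2A = Σ (x_i·y_{i+1} − x_{i+1}·y_i), indices taken mod 6.
Σ = (-20) + (-9) + (-9) + (-2) + (-6) + (0) = -46
Area = |Σ|/2 = 23.

23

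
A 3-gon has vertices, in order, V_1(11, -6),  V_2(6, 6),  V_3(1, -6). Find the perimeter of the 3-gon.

36

|V_1V_2| = √((-5)² + (12)²) = √169 = 13
|V_2V_3| = √((-5)² + (-12)²) = √169 = 13
|V_3V_1| = √((10)² + (0)²) = √100 = 10
Perimeter = 13 + 13 + 10 = 36.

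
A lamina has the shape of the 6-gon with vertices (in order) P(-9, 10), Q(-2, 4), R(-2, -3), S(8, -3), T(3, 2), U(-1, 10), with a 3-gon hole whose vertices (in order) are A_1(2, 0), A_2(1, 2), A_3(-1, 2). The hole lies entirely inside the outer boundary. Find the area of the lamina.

80.5

Outer boundary:
Σ = (-16) + (14) + (30) + (25) + (32) + (80) = 165
Area = |Σ|/2 = 82.5.
Hole:
Apply Gauss's area formula: 2A = Σ (x_i·y_{i+1} − x_{i+1}·y_i), indices taken mod 3.
Σ = (4) + (4) + (-4) = 4
Area = |Σ|/2 = 2.
Net area = 82.5 − 2 = 80.5.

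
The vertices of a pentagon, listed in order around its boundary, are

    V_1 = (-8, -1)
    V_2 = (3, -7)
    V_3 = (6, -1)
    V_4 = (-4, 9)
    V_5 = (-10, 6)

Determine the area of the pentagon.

Apply the surveyor's formula: 2A = Σ (x_i·y_{i+1} − x_{i+1}·y_i), indices taken mod 5.
Cross-terms: 59, 39, 50, 66, 58  ⇒  Σ = 272
Area = |Σ|/2 = 136.

136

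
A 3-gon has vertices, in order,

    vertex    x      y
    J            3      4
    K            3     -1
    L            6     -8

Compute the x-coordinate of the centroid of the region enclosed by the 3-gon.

4

Apply the surveyor's formula. First the cross-terms c_i = x_i·y_{i+1} − x_{i+1}·y_i:
  -15, -18, 48  ⇒  2A = 15, A = 7.5.
Then Σ (x_i + x_{i+1})·c_i = 180, so x̄ = 180 / (6·7.5) = 4.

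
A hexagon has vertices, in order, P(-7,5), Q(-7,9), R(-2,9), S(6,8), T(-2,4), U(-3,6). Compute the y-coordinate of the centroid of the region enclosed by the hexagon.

85/12

Apply the shoelace formula. First the cross-terms c_i = x_i·y_{i+1} − x_{i+1}·y_i:
  -28, -45, -70, 40, 0, 27  ⇒  2A = -76, A = -38.
Then Σ (y_i + y_{i+1})·c_i = -1615, so ȳ = -1615 / (6·(-38)) = 85/12.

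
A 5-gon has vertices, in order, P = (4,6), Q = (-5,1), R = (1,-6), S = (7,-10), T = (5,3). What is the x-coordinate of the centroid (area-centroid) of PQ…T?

Apply the surveyor's formula. First the cross-terms c_i = x_i·y_{i+1} − x_{i+1}·y_i:
  34, 29, 32, 71, 18  ⇒  2A = 184, A = 92.
Then Σ (x_i + x_{i+1})·c_i = 1120, so x̄ = 1120 / (6·92) = 140/69.

140/69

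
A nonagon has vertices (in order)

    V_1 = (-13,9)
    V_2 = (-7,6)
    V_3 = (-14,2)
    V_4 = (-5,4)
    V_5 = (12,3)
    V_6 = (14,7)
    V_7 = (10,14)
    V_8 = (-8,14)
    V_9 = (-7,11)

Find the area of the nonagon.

V_1→V_2: (-13)(6) − (-7)(9) = -15
V_2→V_3: (-7)(2) − (-14)(6) = 70
V_3→V_4: (-14)(4) − (-5)(2) = -46
V_4→V_5: (-5)(3) − (12)(4) = -63
V_5→V_6: (12)(7) − (14)(3) = 42
V_6→V_7: (14)(14) − (10)(7) = 126
V_7→V_8: (10)(14) − (-8)(14) = 252
V_8→V_9: (-8)(11) − (-7)(14) = 10
V_9→V_1: (-7)(9) − (-13)(11) = 80
Σ = 456
Area = |Σ|/2 = 228.

228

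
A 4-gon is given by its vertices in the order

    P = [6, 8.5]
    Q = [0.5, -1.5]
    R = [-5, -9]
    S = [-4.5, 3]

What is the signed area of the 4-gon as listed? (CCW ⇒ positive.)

Apply the shoelace (surveyor's) formula: 2A = Σ (x_i·y_{i+1} − x_{i+1}·y_i), indices taken mod 4.
Σ = (-13.25) + (-12) + (-55.5) + (-56.25) = -137
Signed area = Σ/2 = -68.5 (negative ⇒ clockwise traversal).

-68.5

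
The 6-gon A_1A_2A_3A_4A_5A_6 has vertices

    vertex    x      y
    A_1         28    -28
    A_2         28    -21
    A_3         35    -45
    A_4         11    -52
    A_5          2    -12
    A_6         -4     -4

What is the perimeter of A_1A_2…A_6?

|A_1A_2| = √((0)² + (7)²) = √49 = 7
|A_2A_3| = √((7)² + (-24)²) = √625 = 25
|A_3A_4| = √((-24)² + (-7)²) = √625 = 25
|A_4A_5| = √((-9)² + (40)²) = √1681 = 41
|A_5A_6| = √((-6)² + (8)²) = √100 = 10
|A_6A_1| = √((32)² + (-24)²) = √1600 = 40
Perimeter = 7 + 25 + 25 + 41 + 10 + 40 = 148.

148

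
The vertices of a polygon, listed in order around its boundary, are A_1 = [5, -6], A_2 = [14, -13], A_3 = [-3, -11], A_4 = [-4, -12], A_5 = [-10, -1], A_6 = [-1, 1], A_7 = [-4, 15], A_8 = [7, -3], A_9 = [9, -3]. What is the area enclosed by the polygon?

223

Σ = (19) + (-193) + (-8) + (-116) + (-11) + (-11) + (-93) + (6) + (-39) = -446
Area = |Σ|/2 = 223.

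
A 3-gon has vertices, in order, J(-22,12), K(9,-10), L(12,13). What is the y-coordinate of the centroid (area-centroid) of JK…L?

Apply the surveyor's formula. First the cross-terms c_i = x_i·y_{i+1} − x_{i+1}·y_i:
  112, 237, 430  ⇒  2A = 779, A = 389.5.
Then Σ (y_i + y_{i+1})·c_i = 11685, so ȳ = 11685 / (6·389.5) = 5.

5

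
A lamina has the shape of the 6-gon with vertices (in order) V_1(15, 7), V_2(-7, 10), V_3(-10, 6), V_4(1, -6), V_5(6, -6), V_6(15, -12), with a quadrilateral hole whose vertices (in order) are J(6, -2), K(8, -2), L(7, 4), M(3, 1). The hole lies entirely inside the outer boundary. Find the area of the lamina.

Outer boundary:
Apply the shoelace formula: 2A = Σ (x_i·y_{i+1} − x_{i+1}·y_i), indices taken mod 6.
Σ = (199) + (58) + (54) + (30) + (18) + (285) = 644
Area = |Σ|/2 = 322.
Hole:
Apply the shoelace formula: 2A = Σ (x_i·y_{i+1} − x_{i+1}·y_i), indices taken mod 4.
Σ = (4) + (46) + (-5) + (-12) = 33
Area = |Σ|/2 = 16.5.
Net area = 322 − 16.5 = 305.5.

305.5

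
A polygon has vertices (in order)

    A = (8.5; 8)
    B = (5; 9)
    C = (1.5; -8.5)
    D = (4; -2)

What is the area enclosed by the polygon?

30.25

Apply Gauss's area formula: 2A = Σ (x_i·y_{i+1} − x_{i+1}·y_i), indices taken mod 4.
A→B: (8.5)(9) − (5)(8) = 36.5
B→C: (5)(-8.5) − (1.5)(9) = -56
C→D: (1.5)(-2) − (4)(-8.5) = 31
D→A: (4)(8) − (8.5)(-2) = 49
Σ = 60.5
Area = |Σ|/2 = 30.25.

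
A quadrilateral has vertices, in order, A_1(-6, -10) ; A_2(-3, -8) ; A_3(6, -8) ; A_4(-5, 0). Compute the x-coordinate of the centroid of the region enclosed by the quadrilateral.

-134/75

Apply Gauss's area formula. First the cross-terms c_i = x_i·y_{i+1} − x_{i+1}·y_i:
  18, 72, -40, 50  ⇒  2A = 100, A = 50.
Then Σ (x_i + x_{i+1})·c_i = -536, so x̄ = -536 / (6·50) = -134/75.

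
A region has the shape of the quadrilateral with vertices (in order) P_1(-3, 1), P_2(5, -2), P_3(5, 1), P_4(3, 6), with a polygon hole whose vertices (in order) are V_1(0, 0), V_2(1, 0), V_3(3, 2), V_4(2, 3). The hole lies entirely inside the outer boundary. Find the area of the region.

Outer boundary:
Apply the shoelace formula: 2A = Σ (x_i·y_{i+1} − x_{i+1}·y_i), indices taken mod 4.
Σ = (1) + (15) + (27) + (21) = 64
Area = |Σ|/2 = 32.
Hole:
V_1→V_2: (0)(0) − (1)(0) = 0
V_2→V_3: (1)(2) − (3)(0) = 2
V_3→V_4: (3)(3) − (2)(2) = 5
V_4→V_1: (2)(0) − (0)(3) = 0
Σ = 7
Area = |Σ|/2 = 3.5.
Net area = 32 − 3.5 = 28.5.

28.5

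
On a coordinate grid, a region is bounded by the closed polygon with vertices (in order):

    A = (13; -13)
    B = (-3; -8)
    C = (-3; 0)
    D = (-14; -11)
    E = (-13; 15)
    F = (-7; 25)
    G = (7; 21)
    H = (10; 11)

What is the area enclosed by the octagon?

717.5

Apply Gauss's area formula: 2A = Σ (x_i·y_{i+1} − x_{i+1}·y_i), indices taken mod 8.
Σ = (-143) + (-24) + (33) + (-353) + (-220) + (-322) + (-133) + (-273) = -1435
Area = |Σ|/2 = 717.5.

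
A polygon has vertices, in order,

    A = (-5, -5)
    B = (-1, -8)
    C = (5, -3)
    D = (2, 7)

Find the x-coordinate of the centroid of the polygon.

Apply the surveyor's formula. First the cross-terms c_i = x_i·y_{i+1} − x_{i+1}·y_i:
  35, 43, 41, 25  ⇒  2A = 144, A = 72.
Then Σ (x_i + x_{i+1})·c_i = 174, so x̄ = 174 / (6·72) = 29/72.

29/72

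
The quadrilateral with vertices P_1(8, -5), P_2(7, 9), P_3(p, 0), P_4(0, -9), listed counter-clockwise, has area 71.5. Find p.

2

Write out the shoelace sum; only the two edges meeting at P_3 involve p:
2·Area = [(7·0 − p·9) + (p·(-9) − 0·0)] + 179
       = -18·p + 179 = 143
⇒ p = 2.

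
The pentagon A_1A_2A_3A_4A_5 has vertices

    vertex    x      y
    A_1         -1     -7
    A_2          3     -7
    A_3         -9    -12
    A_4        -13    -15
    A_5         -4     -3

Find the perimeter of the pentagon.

|A_1A_2| = √((4)² + (0)²) = √16 = 4
|A_2A_3| = √((-12)² + (-5)²) = √169 = 13
|A_3A_4| = √((-4)² + (-3)²) = √25 = 5
|A_4A_5| = √((9)² + (12)²) = √225 = 15
|A_5A_1| = √((3)² + (-4)²) = √25 = 5
Perimeter = 4 + 13 + 5 + 15 + 5 = 42.

42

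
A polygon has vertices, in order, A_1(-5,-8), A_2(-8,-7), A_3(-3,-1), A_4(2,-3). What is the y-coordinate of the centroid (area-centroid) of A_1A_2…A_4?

Apply the shoelace (surveyor's) formula. First the cross-terms c_i = x_i·y_{i+1} − x_{i+1}·y_i:
  -29, -13, 11, -31  ⇒  2A = -62, A = -31.
Then Σ (y_i + y_{i+1})·c_i = 836, so ȳ = 836 / (6·(-31)) = -418/93.

-418/93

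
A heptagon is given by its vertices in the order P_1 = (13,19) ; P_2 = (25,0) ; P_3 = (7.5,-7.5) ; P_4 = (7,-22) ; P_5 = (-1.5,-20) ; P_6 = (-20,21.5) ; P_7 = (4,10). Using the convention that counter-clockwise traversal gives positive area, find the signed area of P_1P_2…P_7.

Cross-terms: -475, -187.5, -112.5, -173, -432.25, -286, -54  ⇒  Σ = -1720.25
Signed area = Σ/2 = -860.125 (negative ⇒ clockwise traversal).

-860.125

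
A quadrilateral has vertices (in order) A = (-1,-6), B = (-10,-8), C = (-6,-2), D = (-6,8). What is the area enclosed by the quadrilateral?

Σ = (-52) + (-28) + (-60) + (44) = -96
Area = |Σ|/2 = 48.

48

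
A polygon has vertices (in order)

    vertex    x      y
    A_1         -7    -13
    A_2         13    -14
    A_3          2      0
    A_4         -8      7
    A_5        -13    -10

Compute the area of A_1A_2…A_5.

Apply the surveyor's formula: 2A = Σ (x_i·y_{i+1} − x_{i+1}·y_i), indices taken mod 5.
Σ = (267) + (28) + (14) + (171) + (99) = 579
Area = |Σ|/2 = 289.5.

289.5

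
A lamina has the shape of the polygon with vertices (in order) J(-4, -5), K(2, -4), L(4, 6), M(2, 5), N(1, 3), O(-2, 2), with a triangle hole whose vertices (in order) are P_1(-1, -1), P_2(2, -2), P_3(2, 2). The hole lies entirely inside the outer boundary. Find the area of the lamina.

38.5

Outer boundary:
J→K: (-4)(-4) − (2)(-5) = 26
K→L: (2)(6) − (4)(-4) = 28
L→M: (4)(5) − (2)(6) = 8
M→N: (2)(3) − (1)(5) = 1
N→O: (1)(2) − (-2)(3) = 8
O→J: (-2)(-5) − (-4)(2) = 18
Σ = 89
Area = |Σ|/2 = 44.5.
Hole:
Apply Gauss's area formula: 2A = Σ (x_i·y_{i+1} − x_{i+1}·y_i), indices taken mod 3.
Σ = (4) + (8) + (0) = 12
Area = |Σ|/2 = 6.
Net area = 44.5 − 6 = 38.5.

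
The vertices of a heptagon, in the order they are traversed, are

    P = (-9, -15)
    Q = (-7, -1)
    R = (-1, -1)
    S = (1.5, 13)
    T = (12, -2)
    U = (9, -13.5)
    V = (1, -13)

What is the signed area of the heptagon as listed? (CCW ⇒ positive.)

-320

Σ = (-96) + (6) + (-11.5) + (-159) + (-144) + (-103.5) + (-132) = -640
Signed area = Σ/2 = -320 (negative ⇒ clockwise traversal).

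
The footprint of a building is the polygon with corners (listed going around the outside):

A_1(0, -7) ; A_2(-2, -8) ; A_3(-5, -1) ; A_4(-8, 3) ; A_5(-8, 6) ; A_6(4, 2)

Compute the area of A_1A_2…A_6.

Apply the shoelace formula: 2A = Σ (x_i·y_{i+1} − x_{i+1}·y_i), indices taken mod 6.
Σ = (-14) + (-38) + (-23) + (-24) + (-40) + (-28) = -167
Area = |Σ|/2 = 83.5.

83.5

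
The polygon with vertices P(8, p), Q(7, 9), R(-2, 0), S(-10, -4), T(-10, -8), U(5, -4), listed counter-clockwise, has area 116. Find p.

The doubled signed area Σ (x_i y_{i+1} − x_{i+1} y_i) is linear in p.
With p=0 it equals 250; the coefficient of p is -2 (from the two edges through P).
So -2·p + 250 = 2·116 = 232 ⇒ p = 9.

9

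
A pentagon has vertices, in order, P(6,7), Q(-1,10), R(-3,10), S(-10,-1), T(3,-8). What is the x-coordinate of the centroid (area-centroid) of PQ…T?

Apply the surveyor's formula. First the cross-terms c_i = x_i·y_{i+1} − x_{i+1}·y_i:
  67, 20, 103, 83, 69  ⇒  2A = 342, A = 171.
Then Σ (x_i + x_{i+1})·c_i = -1044, so x̄ = -1044 / (6·171) = -58/57.

-58/57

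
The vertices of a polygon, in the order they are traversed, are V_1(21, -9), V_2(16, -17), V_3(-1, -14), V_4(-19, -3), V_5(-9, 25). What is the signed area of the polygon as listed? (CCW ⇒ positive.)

-831.5

V_1→V_2: (21)(-17) − (16)(-9) = -213
V_2→V_3: (16)(-14) − (-1)(-17) = -241
V_3→V_4: (-1)(-3) − (-19)(-14) = -263
V_4→V_5: (-19)(25) − (-9)(-3) = -502
V_5→V_1: (-9)(-9) − (21)(25) = -444
Σ = -1663
Signed area = Σ/2 = -831.5 (negative ⇒ clockwise traversal).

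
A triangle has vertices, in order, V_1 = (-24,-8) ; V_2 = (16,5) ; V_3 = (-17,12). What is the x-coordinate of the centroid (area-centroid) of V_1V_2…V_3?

Apply Gauss's area formula. First the cross-terms c_i = x_i·y_{i+1} − x_{i+1}·y_i:
  8, 277, 424  ⇒  2A = 709, A = 354.5.
Then Σ (x_i + x_{i+1})·c_i = -17725, so x̄ = -17725 / (6·354.5) = -25/3.

-25/3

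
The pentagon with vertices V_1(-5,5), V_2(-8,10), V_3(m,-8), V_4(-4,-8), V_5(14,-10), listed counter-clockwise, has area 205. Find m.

-12

Write out the shoelace sum; only the two edges meeting at V_3 involve m:
2·Area = [((-8)·(-8) − m·10) + (m·(-8) − (-4)·(-8))] + 162
       = -18·m + 194 = 410
⇒ m = -12.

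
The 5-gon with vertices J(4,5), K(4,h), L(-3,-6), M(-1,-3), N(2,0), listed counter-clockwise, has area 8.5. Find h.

Write out the shoelace sum; only the two edges meeting at K involve h:
2·Area = [(4·h − 4·5) + (4·(-6) − (-3)·h)] + 19
       = 7·h + -25 = 17
⇒ h = 6.

6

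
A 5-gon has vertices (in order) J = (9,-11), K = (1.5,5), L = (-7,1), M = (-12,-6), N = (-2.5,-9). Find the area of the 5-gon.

176.75

Apply the shoelace formula: 2A = Σ (x_i·y_{i+1} − x_{i+1}·y_i), indices taken mod 5.
Σ = (61.5) + (36.5) + (54) + (93) + (108.5) = 353.5
Area = |Σ|/2 = 176.75.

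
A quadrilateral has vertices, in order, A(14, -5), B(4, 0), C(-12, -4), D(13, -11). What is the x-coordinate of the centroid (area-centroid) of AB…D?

Apply Gauss's area formula. First the cross-terms c_i = x_i·y_{i+1} − x_{i+1}·y_i:
  20, -16, 184, 89  ⇒  2A = 277, A = 138.5.
Then Σ (x_i + x_{i+1})·c_i = 3075, so x̄ = 3075 / (6·138.5) = 1025/277.

1025/277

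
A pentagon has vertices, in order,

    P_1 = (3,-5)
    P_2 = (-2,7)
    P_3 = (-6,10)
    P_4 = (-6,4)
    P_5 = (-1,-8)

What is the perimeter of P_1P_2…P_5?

42

|P_1P_2| = √((-5)² + (12)²) = √169 = 13
|P_2P_3| = √((-4)² + (3)²) = √25 = 5
|P_3P_4| = √((0)² + (-6)²) = √36 = 6
|P_4P_5| = √((5)² + (-12)²) = √169 = 13
|P_5P_1| = √((4)² + (3)²) = √25 = 5
Perimeter = 13 + 5 + 6 + 13 + 5 = 42.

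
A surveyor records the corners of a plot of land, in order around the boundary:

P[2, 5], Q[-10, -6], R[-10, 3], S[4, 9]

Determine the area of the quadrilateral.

Cross-terms: 38, -90, -102, 2  ⇒  Σ = -152
Area = |Σ|/2 = 76.

76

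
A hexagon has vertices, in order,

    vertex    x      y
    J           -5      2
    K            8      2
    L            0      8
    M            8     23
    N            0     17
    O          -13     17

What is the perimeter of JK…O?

80

|JK| = √((13)² + (0)²) = √169 = 13
|KL| = √((-8)² + (6)²) = √100 = 10
|LM| = √((8)² + (15)²) = √289 = 17
|MN| = √((-8)² + (-6)²) = √100 = 10
|NO| = √((-13)² + (0)²) = √169 = 13
|OJ| = √((8)² + (-15)²) = √289 = 17
Perimeter = 13 + 10 + 17 + 10 + 13 + 17 = 80.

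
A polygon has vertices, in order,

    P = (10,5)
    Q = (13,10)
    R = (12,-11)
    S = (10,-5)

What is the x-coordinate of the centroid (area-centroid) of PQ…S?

445/39

Apply the shoelace (surveyor's) formula. First the cross-terms c_i = x_i·y_{i+1} − x_{i+1}·y_i:
  35, -263, 50, 100  ⇒  2A = -78, A = -39.
Then Σ (x_i + x_{i+1})·c_i = -2670, so x̄ = -2670 / (6·(-39)) = 445/39.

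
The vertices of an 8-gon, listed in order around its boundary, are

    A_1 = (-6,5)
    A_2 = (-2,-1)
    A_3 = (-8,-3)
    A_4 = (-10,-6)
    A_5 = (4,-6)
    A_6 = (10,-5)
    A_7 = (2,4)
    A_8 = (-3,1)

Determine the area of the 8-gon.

105.5

Σ = (16) + (-2) + (18) + (84) + (40) + (50) + (14) + (-9) = 211
Area = |Σ|/2 = 105.5.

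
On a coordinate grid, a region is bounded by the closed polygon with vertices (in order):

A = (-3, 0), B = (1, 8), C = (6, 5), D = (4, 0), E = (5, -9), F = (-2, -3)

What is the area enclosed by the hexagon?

Σ = (-24) + (-43) + (-20) + (-36) + (-33) + (-9) = -165
Area = |Σ|/2 = 82.5.

82.5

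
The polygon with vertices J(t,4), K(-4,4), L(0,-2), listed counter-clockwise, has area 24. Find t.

4

The doubled signed area Σ (x_i y_{i+1} − x_{i+1} y_i) is linear in t.
With t=0 it equals 24; the coefficient of t is 6 (from the two edges through J).
So 6·t + 24 = 2·24 = 48 ⇒ t = 4.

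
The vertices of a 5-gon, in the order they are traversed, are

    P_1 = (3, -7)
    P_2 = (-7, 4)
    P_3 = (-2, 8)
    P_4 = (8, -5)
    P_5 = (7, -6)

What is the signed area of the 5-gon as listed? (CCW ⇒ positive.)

Σ = (-37) + (-48) + (-54) + (-13) + (-31) = -183
Signed area = Σ/2 = -91.5 (negative ⇒ clockwise traversal).

-91.5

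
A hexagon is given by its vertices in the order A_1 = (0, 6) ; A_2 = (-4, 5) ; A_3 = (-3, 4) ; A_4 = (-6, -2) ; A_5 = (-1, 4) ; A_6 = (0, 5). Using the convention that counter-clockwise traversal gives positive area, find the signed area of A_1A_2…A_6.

11

Apply the surveyor's formula: 2A = Σ (x_i·y_{i+1} − x_{i+1}·y_i), indices taken mod 6.
Σ = (24) + (-1) + (30) + (-26) + (-5) + (0) = 22
Signed area = Σ/2 = 11 (positive ⇒ counter-clockwise traversal).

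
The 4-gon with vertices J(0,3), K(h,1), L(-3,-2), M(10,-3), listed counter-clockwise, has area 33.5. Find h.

-1

The doubled signed area Σ (x_i y_{i+1} − x_{i+1} y_i) is linear in h.
With h=0 it equals 62; the coefficient of h is -5 (from the two edges through K).
So -5·h + 62 = 2·33.5 = 67 ⇒ h = -1.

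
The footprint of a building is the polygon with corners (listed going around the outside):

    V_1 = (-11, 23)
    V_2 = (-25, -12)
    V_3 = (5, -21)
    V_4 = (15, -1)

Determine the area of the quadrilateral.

968

Apply the surveyor's formula: 2A = Σ (x_i·y_{i+1} − x_{i+1}·y_i), indices taken mod 4.
V_1→V_2: (-11)(-12) − (-25)(23) = 707
V_2→V_3: (-25)(-21) − (5)(-12) = 585
V_3→V_4: (5)(-1) − (15)(-21) = 310
V_4→V_1: (15)(23) − (-11)(-1) = 334
Σ = 1936
Area = |Σ|/2 = 968.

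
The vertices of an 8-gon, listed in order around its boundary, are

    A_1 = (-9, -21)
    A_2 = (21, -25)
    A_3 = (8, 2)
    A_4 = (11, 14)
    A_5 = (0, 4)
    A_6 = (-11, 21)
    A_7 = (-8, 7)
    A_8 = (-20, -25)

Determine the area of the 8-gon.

Apply the shoelace formula: 2A = Σ (x_i·y_{i+1} − x_{i+1}·y_i), indices taken mod 8.
Σ = (666) + (242) + (90) + (44) + (44) + (91) + (340) + (195) = 1712
Area = |Σ|/2 = 856.

856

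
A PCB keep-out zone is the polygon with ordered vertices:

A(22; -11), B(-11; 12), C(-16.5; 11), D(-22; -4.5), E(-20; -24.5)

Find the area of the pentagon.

Cross-terms: 143, 77, 316.25, 449, 759  ⇒  Σ = 1744.25
Area = |Σ|/2 = 872.125.

872.125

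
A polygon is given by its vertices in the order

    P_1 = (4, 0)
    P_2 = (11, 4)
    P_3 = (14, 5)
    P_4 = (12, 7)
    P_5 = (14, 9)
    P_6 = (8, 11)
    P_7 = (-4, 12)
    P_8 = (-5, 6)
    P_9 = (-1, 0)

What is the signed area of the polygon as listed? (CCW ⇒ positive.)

163.5

Apply Gauss's area formula: 2A = Σ (x_i·y_{i+1} − x_{i+1}·y_i), indices taken mod 9.
Σ = (16) + (-1) + (38) + (10) + (82) + (140) + (36) + (6) + (0) = 327
Signed area = Σ/2 = 163.5 (positive ⇒ counter-clockwise traversal).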